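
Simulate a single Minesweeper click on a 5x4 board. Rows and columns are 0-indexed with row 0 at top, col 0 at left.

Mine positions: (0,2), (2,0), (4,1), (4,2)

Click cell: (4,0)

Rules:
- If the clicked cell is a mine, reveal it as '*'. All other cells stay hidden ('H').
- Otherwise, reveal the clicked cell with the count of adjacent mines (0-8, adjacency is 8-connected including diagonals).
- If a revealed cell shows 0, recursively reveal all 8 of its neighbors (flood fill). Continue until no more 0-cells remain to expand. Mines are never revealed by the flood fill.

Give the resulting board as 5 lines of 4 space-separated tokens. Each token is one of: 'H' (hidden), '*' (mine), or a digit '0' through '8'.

H H H H
H H H H
H H H H
H H H H
1 H H H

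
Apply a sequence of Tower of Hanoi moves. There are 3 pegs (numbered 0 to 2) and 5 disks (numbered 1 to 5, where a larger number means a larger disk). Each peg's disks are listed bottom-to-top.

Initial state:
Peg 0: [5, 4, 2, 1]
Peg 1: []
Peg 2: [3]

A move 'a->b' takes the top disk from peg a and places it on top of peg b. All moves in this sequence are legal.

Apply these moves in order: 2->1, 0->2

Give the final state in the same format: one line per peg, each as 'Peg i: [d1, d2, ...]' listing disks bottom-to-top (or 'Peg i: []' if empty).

After move 1 (2->1):
Peg 0: [5, 4, 2, 1]
Peg 1: [3]
Peg 2: []

After move 2 (0->2):
Peg 0: [5, 4, 2]
Peg 1: [3]
Peg 2: [1]

Answer: Peg 0: [5, 4, 2]
Peg 1: [3]
Peg 2: [1]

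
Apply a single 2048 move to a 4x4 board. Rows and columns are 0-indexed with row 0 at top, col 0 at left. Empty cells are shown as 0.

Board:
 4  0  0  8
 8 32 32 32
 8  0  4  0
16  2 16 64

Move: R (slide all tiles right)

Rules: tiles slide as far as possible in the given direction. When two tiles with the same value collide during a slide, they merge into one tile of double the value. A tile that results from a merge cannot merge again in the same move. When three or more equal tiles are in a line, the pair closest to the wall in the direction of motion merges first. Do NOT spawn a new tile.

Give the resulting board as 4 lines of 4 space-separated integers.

Answer:  0  0  4  8
 0  8 32 64
 0  0  8  4
16  2 16 64

Derivation:
Slide right:
row 0: [4, 0, 0, 8] -> [0, 0, 4, 8]
row 1: [8, 32, 32, 32] -> [0, 8, 32, 64]
row 2: [8, 0, 4, 0] -> [0, 0, 8, 4]
row 3: [16, 2, 16, 64] -> [16, 2, 16, 64]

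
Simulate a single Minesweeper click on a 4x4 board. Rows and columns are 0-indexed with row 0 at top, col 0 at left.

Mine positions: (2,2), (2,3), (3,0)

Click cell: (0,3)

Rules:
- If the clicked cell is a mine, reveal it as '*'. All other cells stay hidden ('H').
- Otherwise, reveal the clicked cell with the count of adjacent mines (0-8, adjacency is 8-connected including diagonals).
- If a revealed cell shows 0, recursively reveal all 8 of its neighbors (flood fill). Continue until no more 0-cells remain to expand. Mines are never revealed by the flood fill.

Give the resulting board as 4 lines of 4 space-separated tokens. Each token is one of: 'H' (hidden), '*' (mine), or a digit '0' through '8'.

0 0 0 0
0 1 2 2
1 2 H H
H H H H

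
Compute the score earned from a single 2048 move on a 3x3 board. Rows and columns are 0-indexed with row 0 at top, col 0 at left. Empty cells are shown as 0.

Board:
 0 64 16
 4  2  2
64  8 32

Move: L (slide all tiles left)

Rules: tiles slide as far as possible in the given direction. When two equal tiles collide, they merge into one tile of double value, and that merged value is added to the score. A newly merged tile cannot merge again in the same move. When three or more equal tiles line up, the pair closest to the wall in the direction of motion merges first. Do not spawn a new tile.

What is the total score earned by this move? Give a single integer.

Answer: 4

Derivation:
Slide left:
row 0: [0, 64, 16] -> [64, 16, 0]  score +0 (running 0)
row 1: [4, 2, 2] -> [4, 4, 0]  score +4 (running 4)
row 2: [64, 8, 32] -> [64, 8, 32]  score +0 (running 4)
Board after move:
64 16  0
 4  4  0
64  8 32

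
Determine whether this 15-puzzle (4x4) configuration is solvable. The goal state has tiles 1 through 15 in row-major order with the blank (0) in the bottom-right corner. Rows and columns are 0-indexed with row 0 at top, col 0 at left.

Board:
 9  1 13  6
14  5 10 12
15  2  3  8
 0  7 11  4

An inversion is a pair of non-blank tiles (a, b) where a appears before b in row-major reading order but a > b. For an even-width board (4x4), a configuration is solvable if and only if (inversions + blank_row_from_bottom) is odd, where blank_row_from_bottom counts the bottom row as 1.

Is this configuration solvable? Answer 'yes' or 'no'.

Inversions: 55
Blank is in row 3 (0-indexed from top), which is row 1 counting from the bottom (bottom = 1).
55 + 1 = 56, which is even, so the puzzle is not solvable.

Answer: no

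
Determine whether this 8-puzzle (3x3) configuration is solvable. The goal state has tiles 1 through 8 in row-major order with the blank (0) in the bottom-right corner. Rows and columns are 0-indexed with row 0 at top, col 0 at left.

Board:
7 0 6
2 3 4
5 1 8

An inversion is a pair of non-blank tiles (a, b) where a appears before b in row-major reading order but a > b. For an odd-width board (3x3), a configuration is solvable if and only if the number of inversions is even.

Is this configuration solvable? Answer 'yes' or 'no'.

Answer: no

Derivation:
Inversions (pairs i<j in row-major order where tile[i] > tile[j] > 0): 15
15 is odd, so the puzzle is not solvable.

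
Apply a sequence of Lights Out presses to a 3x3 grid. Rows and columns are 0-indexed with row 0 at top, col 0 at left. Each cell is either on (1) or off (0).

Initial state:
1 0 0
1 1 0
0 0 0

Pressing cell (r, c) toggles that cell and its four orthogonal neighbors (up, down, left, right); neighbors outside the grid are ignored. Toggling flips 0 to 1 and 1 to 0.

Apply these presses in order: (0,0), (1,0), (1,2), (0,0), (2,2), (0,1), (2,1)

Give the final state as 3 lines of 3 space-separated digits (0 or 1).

After press 1 at (0,0):
0 1 0
0 1 0
0 0 0

After press 2 at (1,0):
1 1 0
1 0 0
1 0 0

After press 3 at (1,2):
1 1 1
1 1 1
1 0 1

After press 4 at (0,0):
0 0 1
0 1 1
1 0 1

After press 5 at (2,2):
0 0 1
0 1 0
1 1 0

After press 6 at (0,1):
1 1 0
0 0 0
1 1 0

After press 7 at (2,1):
1 1 0
0 1 0
0 0 1

Answer: 1 1 0
0 1 0
0 0 1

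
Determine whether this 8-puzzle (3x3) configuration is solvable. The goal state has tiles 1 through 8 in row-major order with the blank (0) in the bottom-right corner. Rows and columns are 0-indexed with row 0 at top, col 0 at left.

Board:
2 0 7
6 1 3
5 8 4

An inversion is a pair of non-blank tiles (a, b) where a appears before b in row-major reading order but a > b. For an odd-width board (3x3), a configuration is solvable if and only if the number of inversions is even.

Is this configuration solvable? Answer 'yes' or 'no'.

Answer: yes

Derivation:
Inversions (pairs i<j in row-major order where tile[i] > tile[j] > 0): 12
12 is even, so the puzzle is solvable.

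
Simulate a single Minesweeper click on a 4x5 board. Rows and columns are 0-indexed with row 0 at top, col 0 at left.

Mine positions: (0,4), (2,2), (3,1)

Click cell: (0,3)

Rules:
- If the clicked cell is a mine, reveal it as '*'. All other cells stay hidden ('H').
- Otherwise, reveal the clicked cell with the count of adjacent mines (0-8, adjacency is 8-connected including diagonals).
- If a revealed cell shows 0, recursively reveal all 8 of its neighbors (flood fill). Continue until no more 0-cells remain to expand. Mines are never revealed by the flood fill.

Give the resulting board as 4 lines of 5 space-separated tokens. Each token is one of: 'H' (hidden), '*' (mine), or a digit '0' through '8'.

H H H 1 H
H H H H H
H H H H H
H H H H H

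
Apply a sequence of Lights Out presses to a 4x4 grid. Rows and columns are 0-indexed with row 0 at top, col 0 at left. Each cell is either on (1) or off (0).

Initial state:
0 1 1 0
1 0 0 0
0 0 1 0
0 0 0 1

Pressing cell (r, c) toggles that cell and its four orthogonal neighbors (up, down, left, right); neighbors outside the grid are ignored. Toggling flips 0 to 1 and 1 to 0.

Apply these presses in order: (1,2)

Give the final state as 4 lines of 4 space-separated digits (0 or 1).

Answer: 0 1 0 0
1 1 1 1
0 0 0 0
0 0 0 1

Derivation:
After press 1 at (1,2):
0 1 0 0
1 1 1 1
0 0 0 0
0 0 0 1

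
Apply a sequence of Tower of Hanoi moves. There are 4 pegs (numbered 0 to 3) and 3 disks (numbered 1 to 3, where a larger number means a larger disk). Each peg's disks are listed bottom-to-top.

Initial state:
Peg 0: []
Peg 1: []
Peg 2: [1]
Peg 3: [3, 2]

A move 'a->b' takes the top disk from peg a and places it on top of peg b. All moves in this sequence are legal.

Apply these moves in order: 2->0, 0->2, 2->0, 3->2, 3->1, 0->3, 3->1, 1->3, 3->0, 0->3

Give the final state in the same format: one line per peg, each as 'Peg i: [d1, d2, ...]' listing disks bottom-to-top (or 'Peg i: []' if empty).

Answer: Peg 0: []
Peg 1: [3]
Peg 2: [2]
Peg 3: [1]

Derivation:
After move 1 (2->0):
Peg 0: [1]
Peg 1: []
Peg 2: []
Peg 3: [3, 2]

After move 2 (0->2):
Peg 0: []
Peg 1: []
Peg 2: [1]
Peg 3: [3, 2]

After move 3 (2->0):
Peg 0: [1]
Peg 1: []
Peg 2: []
Peg 3: [3, 2]

After move 4 (3->2):
Peg 0: [1]
Peg 1: []
Peg 2: [2]
Peg 3: [3]

After move 5 (3->1):
Peg 0: [1]
Peg 1: [3]
Peg 2: [2]
Peg 3: []

After move 6 (0->3):
Peg 0: []
Peg 1: [3]
Peg 2: [2]
Peg 3: [1]

After move 7 (3->1):
Peg 0: []
Peg 1: [3, 1]
Peg 2: [2]
Peg 3: []

After move 8 (1->3):
Peg 0: []
Peg 1: [3]
Peg 2: [2]
Peg 3: [1]

After move 9 (3->0):
Peg 0: [1]
Peg 1: [3]
Peg 2: [2]
Peg 3: []

After move 10 (0->3):
Peg 0: []
Peg 1: [3]
Peg 2: [2]
Peg 3: [1]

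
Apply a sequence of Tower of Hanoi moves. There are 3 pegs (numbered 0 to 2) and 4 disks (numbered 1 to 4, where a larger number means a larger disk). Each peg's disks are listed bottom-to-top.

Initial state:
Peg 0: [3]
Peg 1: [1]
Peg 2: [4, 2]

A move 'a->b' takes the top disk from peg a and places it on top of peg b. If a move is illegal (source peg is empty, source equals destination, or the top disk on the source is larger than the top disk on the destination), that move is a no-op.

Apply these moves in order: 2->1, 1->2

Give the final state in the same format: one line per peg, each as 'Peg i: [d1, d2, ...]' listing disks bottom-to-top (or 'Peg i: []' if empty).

After move 1 (2->1):
Peg 0: [3]
Peg 1: [1]
Peg 2: [4, 2]

After move 2 (1->2):
Peg 0: [3]
Peg 1: []
Peg 2: [4, 2, 1]

Answer: Peg 0: [3]
Peg 1: []
Peg 2: [4, 2, 1]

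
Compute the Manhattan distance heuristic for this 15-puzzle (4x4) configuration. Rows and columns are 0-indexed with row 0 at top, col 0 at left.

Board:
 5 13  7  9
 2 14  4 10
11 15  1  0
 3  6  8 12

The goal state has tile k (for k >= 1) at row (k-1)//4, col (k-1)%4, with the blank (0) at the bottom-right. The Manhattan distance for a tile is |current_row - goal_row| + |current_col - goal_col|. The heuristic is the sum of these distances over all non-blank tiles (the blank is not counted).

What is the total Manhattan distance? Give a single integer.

Tile 5: at (0,0), goal (1,0), distance |0-1|+|0-0| = 1
Tile 13: at (0,1), goal (3,0), distance |0-3|+|1-0| = 4
Tile 7: at (0,2), goal (1,2), distance |0-1|+|2-2| = 1
Tile 9: at (0,3), goal (2,0), distance |0-2|+|3-0| = 5
Tile 2: at (1,0), goal (0,1), distance |1-0|+|0-1| = 2
Tile 14: at (1,1), goal (3,1), distance |1-3|+|1-1| = 2
Tile 4: at (1,2), goal (0,3), distance |1-0|+|2-3| = 2
Tile 10: at (1,3), goal (2,1), distance |1-2|+|3-1| = 3
Tile 11: at (2,0), goal (2,2), distance |2-2|+|0-2| = 2
Tile 15: at (2,1), goal (3,2), distance |2-3|+|1-2| = 2
Tile 1: at (2,2), goal (0,0), distance |2-0|+|2-0| = 4
Tile 3: at (3,0), goal (0,2), distance |3-0|+|0-2| = 5
Tile 6: at (3,1), goal (1,1), distance |3-1|+|1-1| = 2
Tile 8: at (3,2), goal (1,3), distance |3-1|+|2-3| = 3
Tile 12: at (3,3), goal (2,3), distance |3-2|+|3-3| = 1
Sum: 1 + 4 + 1 + 5 + 2 + 2 + 2 + 3 + 2 + 2 + 4 + 5 + 2 + 3 + 1 = 39

Answer: 39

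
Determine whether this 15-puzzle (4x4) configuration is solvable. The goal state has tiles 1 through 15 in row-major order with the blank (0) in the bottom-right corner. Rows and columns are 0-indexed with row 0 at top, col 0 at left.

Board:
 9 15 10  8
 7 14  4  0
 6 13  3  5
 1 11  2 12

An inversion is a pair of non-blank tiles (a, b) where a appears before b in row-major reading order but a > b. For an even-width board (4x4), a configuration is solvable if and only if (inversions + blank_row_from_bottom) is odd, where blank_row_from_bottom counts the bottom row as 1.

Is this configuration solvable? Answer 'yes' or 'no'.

Answer: no

Derivation:
Inversions: 69
Blank is in row 1 (0-indexed from top), which is row 3 counting from the bottom (bottom = 1).
69 + 3 = 72, which is even, so the puzzle is not solvable.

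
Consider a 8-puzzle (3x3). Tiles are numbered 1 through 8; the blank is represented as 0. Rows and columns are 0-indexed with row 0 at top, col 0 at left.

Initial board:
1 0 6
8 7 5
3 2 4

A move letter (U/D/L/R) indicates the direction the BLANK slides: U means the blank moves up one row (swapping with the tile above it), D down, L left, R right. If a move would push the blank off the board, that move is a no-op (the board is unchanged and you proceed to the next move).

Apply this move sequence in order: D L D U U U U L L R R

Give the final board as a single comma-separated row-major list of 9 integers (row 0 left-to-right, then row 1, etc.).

Answer: 7, 6, 0, 1, 8, 5, 3, 2, 4

Derivation:
After move 1 (D):
1 7 6
8 0 5
3 2 4

After move 2 (L):
1 7 6
0 8 5
3 2 4

After move 3 (D):
1 7 6
3 8 5
0 2 4

After move 4 (U):
1 7 6
0 8 5
3 2 4

After move 5 (U):
0 7 6
1 8 5
3 2 4

After move 6 (U):
0 7 6
1 8 5
3 2 4

After move 7 (U):
0 7 6
1 8 5
3 2 4

After move 8 (L):
0 7 6
1 8 5
3 2 4

After move 9 (L):
0 7 6
1 8 5
3 2 4

After move 10 (R):
7 0 6
1 8 5
3 2 4

After move 11 (R):
7 6 0
1 8 5
3 2 4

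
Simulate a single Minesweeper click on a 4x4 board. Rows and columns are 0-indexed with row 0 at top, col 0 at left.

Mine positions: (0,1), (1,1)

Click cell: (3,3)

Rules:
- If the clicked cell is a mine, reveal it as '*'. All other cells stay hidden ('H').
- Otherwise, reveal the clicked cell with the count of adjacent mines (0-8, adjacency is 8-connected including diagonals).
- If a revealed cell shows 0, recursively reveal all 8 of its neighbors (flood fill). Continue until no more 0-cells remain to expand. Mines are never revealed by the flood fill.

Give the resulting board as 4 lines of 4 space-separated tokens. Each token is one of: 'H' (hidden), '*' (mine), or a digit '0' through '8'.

H H 2 0
H H 2 0
1 1 1 0
0 0 0 0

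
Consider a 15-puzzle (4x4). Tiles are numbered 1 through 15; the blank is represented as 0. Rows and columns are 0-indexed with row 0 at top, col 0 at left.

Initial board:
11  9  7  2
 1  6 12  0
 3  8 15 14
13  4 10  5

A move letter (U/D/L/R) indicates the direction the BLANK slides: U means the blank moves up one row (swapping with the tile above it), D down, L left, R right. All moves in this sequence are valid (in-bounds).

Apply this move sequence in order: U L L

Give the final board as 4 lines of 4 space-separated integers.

After move 1 (U):
11  9  7  0
 1  6 12  2
 3  8 15 14
13  4 10  5

After move 2 (L):
11  9  0  7
 1  6 12  2
 3  8 15 14
13  4 10  5

After move 3 (L):
11  0  9  7
 1  6 12  2
 3  8 15 14
13  4 10  5

Answer: 11  0  9  7
 1  6 12  2
 3  8 15 14
13  4 10  5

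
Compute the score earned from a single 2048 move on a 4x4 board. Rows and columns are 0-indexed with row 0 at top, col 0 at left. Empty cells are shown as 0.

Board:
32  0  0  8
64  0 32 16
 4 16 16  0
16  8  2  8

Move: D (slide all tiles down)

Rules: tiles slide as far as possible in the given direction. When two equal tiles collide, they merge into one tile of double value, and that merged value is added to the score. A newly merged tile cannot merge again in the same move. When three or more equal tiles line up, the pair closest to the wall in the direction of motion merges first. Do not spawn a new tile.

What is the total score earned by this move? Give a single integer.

Answer: 0

Derivation:
Slide down:
col 0: [32, 64, 4, 16] -> [32, 64, 4, 16]  score +0 (running 0)
col 1: [0, 0, 16, 8] -> [0, 0, 16, 8]  score +0 (running 0)
col 2: [0, 32, 16, 2] -> [0, 32, 16, 2]  score +0 (running 0)
col 3: [8, 16, 0, 8] -> [0, 8, 16, 8]  score +0 (running 0)
Board after move:
32  0  0  0
64  0 32  8
 4 16 16 16
16  8  2  8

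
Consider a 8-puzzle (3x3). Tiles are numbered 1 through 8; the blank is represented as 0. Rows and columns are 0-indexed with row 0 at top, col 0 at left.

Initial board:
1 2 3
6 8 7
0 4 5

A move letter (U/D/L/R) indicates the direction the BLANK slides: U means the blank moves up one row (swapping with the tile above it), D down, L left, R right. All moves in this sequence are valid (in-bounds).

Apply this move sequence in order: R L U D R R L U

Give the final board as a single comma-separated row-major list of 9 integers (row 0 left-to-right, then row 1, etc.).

After move 1 (R):
1 2 3
6 8 7
4 0 5

After move 2 (L):
1 2 3
6 8 7
0 4 5

After move 3 (U):
1 2 3
0 8 7
6 4 5

After move 4 (D):
1 2 3
6 8 7
0 4 5

After move 5 (R):
1 2 3
6 8 7
4 0 5

After move 6 (R):
1 2 3
6 8 7
4 5 0

After move 7 (L):
1 2 3
6 8 7
4 0 5

After move 8 (U):
1 2 3
6 0 7
4 8 5

Answer: 1, 2, 3, 6, 0, 7, 4, 8, 5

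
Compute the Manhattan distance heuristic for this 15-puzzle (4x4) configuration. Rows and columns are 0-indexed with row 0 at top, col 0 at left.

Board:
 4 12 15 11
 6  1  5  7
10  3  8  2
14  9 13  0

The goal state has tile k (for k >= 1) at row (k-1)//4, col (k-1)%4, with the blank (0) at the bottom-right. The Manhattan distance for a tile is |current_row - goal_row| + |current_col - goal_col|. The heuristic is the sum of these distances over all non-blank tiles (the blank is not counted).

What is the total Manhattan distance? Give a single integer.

Answer: 34

Derivation:
Tile 4: at (0,0), goal (0,3), distance |0-0|+|0-3| = 3
Tile 12: at (0,1), goal (2,3), distance |0-2|+|1-3| = 4
Tile 15: at (0,2), goal (3,2), distance |0-3|+|2-2| = 3
Tile 11: at (0,3), goal (2,2), distance |0-2|+|3-2| = 3
Tile 6: at (1,0), goal (1,1), distance |1-1|+|0-1| = 1
Tile 1: at (1,1), goal (0,0), distance |1-0|+|1-0| = 2
Tile 5: at (1,2), goal (1,0), distance |1-1|+|2-0| = 2
Tile 7: at (1,3), goal (1,2), distance |1-1|+|3-2| = 1
Tile 10: at (2,0), goal (2,1), distance |2-2|+|0-1| = 1
Tile 3: at (2,1), goal (0,2), distance |2-0|+|1-2| = 3
Tile 8: at (2,2), goal (1,3), distance |2-1|+|2-3| = 2
Tile 2: at (2,3), goal (0,1), distance |2-0|+|3-1| = 4
Tile 14: at (3,0), goal (3,1), distance |3-3|+|0-1| = 1
Tile 9: at (3,1), goal (2,0), distance |3-2|+|1-0| = 2
Tile 13: at (3,2), goal (3,0), distance |3-3|+|2-0| = 2
Sum: 3 + 4 + 3 + 3 + 1 + 2 + 2 + 1 + 1 + 3 + 2 + 4 + 1 + 2 + 2 = 34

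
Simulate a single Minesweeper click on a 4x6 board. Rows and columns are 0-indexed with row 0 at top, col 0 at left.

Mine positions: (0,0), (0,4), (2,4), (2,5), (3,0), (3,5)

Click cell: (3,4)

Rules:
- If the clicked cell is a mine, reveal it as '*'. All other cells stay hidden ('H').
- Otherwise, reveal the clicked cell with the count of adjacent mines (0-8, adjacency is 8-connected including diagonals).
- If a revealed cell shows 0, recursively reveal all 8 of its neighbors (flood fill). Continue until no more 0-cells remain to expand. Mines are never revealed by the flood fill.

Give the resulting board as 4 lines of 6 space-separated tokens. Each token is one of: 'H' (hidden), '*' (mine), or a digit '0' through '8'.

H H H H H H
H H H H H H
H H H H H H
H H H H 3 H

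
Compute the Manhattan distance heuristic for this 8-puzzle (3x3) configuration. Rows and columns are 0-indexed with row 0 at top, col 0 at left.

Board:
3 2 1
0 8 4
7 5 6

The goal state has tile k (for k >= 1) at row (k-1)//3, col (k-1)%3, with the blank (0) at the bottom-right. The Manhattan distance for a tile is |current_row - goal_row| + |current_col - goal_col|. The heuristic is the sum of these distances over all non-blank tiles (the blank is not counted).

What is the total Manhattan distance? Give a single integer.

Answer: 9

Derivation:
Tile 3: (0,0)->(0,2) = 2
Tile 2: (0,1)->(0,1) = 0
Tile 1: (0,2)->(0,0) = 2
Tile 8: (1,1)->(2,1) = 1
Tile 4: (1,2)->(1,0) = 2
Tile 7: (2,0)->(2,0) = 0
Tile 5: (2,1)->(1,1) = 1
Tile 6: (2,2)->(1,2) = 1
Sum: 2 + 0 + 2 + 1 + 2 + 0 + 1 + 1 = 9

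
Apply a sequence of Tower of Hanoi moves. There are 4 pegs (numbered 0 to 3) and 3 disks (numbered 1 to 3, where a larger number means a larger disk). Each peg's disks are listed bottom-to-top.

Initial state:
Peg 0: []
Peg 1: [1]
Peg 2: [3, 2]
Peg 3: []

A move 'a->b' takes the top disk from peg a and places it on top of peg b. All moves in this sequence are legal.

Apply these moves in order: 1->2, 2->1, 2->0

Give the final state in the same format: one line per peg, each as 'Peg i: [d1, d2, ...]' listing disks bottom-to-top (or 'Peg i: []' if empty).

After move 1 (1->2):
Peg 0: []
Peg 1: []
Peg 2: [3, 2, 1]
Peg 3: []

After move 2 (2->1):
Peg 0: []
Peg 1: [1]
Peg 2: [3, 2]
Peg 3: []

After move 3 (2->0):
Peg 0: [2]
Peg 1: [1]
Peg 2: [3]
Peg 3: []

Answer: Peg 0: [2]
Peg 1: [1]
Peg 2: [3]
Peg 3: []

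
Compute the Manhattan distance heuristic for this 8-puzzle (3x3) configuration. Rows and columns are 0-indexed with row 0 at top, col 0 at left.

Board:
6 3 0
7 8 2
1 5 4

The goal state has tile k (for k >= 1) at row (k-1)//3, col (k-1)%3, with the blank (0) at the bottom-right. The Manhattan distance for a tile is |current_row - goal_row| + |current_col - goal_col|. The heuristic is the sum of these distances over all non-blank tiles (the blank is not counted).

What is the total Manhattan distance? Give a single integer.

Tile 6: (0,0)->(1,2) = 3
Tile 3: (0,1)->(0,2) = 1
Tile 7: (1,0)->(2,0) = 1
Tile 8: (1,1)->(2,1) = 1
Tile 2: (1,2)->(0,1) = 2
Tile 1: (2,0)->(0,0) = 2
Tile 5: (2,1)->(1,1) = 1
Tile 4: (2,2)->(1,0) = 3
Sum: 3 + 1 + 1 + 1 + 2 + 2 + 1 + 3 = 14

Answer: 14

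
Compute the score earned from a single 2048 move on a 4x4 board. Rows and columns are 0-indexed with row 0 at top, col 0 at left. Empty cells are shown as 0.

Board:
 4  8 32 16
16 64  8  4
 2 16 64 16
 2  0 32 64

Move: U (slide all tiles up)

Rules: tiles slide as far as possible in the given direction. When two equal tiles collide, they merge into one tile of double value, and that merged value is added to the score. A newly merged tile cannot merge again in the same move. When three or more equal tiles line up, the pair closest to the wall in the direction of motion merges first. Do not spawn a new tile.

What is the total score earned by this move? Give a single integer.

Slide up:
col 0: [4, 16, 2, 2] -> [4, 16, 4, 0]  score +4 (running 4)
col 1: [8, 64, 16, 0] -> [8, 64, 16, 0]  score +0 (running 4)
col 2: [32, 8, 64, 32] -> [32, 8, 64, 32]  score +0 (running 4)
col 3: [16, 4, 16, 64] -> [16, 4, 16, 64]  score +0 (running 4)
Board after move:
 4  8 32 16
16 64  8  4
 4 16 64 16
 0  0 32 64

Answer: 4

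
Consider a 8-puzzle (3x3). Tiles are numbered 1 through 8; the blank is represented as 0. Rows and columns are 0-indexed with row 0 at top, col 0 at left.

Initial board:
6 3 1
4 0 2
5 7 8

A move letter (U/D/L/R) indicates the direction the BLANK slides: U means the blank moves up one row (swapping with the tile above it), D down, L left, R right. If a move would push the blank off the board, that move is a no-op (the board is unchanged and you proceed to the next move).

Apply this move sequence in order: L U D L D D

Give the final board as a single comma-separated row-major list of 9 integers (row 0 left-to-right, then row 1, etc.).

Answer: 6, 3, 1, 5, 4, 2, 0, 7, 8

Derivation:
After move 1 (L):
6 3 1
0 4 2
5 7 8

After move 2 (U):
0 3 1
6 4 2
5 7 8

After move 3 (D):
6 3 1
0 4 2
5 7 8

After move 4 (L):
6 3 1
0 4 2
5 7 8

After move 5 (D):
6 3 1
5 4 2
0 7 8

After move 6 (D):
6 3 1
5 4 2
0 7 8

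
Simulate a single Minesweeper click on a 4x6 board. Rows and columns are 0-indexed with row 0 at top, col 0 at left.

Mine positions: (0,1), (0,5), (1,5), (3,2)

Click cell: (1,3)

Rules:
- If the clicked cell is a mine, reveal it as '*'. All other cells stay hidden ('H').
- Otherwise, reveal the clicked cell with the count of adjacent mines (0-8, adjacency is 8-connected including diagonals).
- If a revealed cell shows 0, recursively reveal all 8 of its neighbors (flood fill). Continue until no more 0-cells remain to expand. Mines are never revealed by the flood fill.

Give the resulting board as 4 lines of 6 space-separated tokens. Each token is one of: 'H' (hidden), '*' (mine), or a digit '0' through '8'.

H H 1 0 2 H
H H 1 0 2 H
H H 1 1 1 H
H H H H H H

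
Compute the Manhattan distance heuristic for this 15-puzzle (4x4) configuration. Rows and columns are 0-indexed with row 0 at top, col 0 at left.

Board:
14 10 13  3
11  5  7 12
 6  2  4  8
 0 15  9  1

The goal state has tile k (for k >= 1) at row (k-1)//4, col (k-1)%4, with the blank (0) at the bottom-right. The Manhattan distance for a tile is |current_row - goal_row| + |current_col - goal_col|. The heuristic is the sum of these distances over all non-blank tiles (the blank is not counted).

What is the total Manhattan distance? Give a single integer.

Answer: 35

Derivation:
Tile 14: at (0,0), goal (3,1), distance |0-3|+|0-1| = 4
Tile 10: at (0,1), goal (2,1), distance |0-2|+|1-1| = 2
Tile 13: at (0,2), goal (3,0), distance |0-3|+|2-0| = 5
Tile 3: at (0,3), goal (0,2), distance |0-0|+|3-2| = 1
Tile 11: at (1,0), goal (2,2), distance |1-2|+|0-2| = 3
Tile 5: at (1,1), goal (1,0), distance |1-1|+|1-0| = 1
Tile 7: at (1,2), goal (1,2), distance |1-1|+|2-2| = 0
Tile 12: at (1,3), goal (2,3), distance |1-2|+|3-3| = 1
Tile 6: at (2,0), goal (1,1), distance |2-1|+|0-1| = 2
Tile 2: at (2,1), goal (0,1), distance |2-0|+|1-1| = 2
Tile 4: at (2,2), goal (0,3), distance |2-0|+|2-3| = 3
Tile 8: at (2,3), goal (1,3), distance |2-1|+|3-3| = 1
Tile 15: at (3,1), goal (3,2), distance |3-3|+|1-2| = 1
Tile 9: at (3,2), goal (2,0), distance |3-2|+|2-0| = 3
Tile 1: at (3,3), goal (0,0), distance |3-0|+|3-0| = 6
Sum: 4 + 2 + 5 + 1 + 3 + 1 + 0 + 1 + 2 + 2 + 3 + 1 + 1 + 3 + 6 = 35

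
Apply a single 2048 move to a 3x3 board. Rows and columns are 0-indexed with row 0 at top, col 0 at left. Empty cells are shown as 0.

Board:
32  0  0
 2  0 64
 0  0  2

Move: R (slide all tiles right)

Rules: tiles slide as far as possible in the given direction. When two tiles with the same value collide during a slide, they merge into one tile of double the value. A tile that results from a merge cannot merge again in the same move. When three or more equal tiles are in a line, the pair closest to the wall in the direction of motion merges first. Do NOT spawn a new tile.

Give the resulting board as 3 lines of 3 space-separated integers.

Answer:  0  0 32
 0  2 64
 0  0  2

Derivation:
Slide right:
row 0: [32, 0, 0] -> [0, 0, 32]
row 1: [2, 0, 64] -> [0, 2, 64]
row 2: [0, 0, 2] -> [0, 0, 2]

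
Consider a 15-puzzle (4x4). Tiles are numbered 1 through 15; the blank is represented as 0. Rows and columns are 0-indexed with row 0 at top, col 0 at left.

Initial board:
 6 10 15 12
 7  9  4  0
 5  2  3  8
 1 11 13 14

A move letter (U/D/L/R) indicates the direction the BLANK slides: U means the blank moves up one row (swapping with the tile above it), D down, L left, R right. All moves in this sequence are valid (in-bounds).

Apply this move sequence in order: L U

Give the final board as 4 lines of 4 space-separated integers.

After move 1 (L):
 6 10 15 12
 7  9  0  4
 5  2  3  8
 1 11 13 14

After move 2 (U):
 6 10  0 12
 7  9 15  4
 5  2  3  8
 1 11 13 14

Answer:  6 10  0 12
 7  9 15  4
 5  2  3  8
 1 11 13 14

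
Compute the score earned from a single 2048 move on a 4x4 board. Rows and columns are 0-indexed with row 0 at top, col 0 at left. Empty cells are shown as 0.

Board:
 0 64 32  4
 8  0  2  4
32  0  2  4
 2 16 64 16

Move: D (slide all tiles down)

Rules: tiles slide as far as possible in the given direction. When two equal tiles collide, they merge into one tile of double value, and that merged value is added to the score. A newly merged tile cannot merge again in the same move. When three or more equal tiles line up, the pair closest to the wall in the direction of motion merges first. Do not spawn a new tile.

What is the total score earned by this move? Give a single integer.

Slide down:
col 0: [0, 8, 32, 2] -> [0, 8, 32, 2]  score +0 (running 0)
col 1: [64, 0, 0, 16] -> [0, 0, 64, 16]  score +0 (running 0)
col 2: [32, 2, 2, 64] -> [0, 32, 4, 64]  score +4 (running 4)
col 3: [4, 4, 4, 16] -> [0, 4, 8, 16]  score +8 (running 12)
Board after move:
 0  0  0  0
 8  0 32  4
32 64  4  8
 2 16 64 16

Answer: 12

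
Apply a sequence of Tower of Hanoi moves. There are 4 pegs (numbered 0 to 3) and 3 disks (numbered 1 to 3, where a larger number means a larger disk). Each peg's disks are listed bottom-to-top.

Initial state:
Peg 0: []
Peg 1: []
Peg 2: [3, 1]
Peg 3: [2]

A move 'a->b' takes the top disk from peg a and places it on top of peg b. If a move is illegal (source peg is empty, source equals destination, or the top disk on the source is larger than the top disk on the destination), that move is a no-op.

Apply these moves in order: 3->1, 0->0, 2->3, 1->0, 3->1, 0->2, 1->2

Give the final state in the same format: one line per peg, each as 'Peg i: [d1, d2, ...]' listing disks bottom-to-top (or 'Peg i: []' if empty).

Answer: Peg 0: []
Peg 1: []
Peg 2: [3, 2, 1]
Peg 3: []

Derivation:
After move 1 (3->1):
Peg 0: []
Peg 1: [2]
Peg 2: [3, 1]
Peg 3: []

After move 2 (0->0):
Peg 0: []
Peg 1: [2]
Peg 2: [3, 1]
Peg 3: []

After move 3 (2->3):
Peg 0: []
Peg 1: [2]
Peg 2: [3]
Peg 3: [1]

After move 4 (1->0):
Peg 0: [2]
Peg 1: []
Peg 2: [3]
Peg 3: [1]

After move 5 (3->1):
Peg 0: [2]
Peg 1: [1]
Peg 2: [3]
Peg 3: []

After move 6 (0->2):
Peg 0: []
Peg 1: [1]
Peg 2: [3, 2]
Peg 3: []

After move 7 (1->2):
Peg 0: []
Peg 1: []
Peg 2: [3, 2, 1]
Peg 3: []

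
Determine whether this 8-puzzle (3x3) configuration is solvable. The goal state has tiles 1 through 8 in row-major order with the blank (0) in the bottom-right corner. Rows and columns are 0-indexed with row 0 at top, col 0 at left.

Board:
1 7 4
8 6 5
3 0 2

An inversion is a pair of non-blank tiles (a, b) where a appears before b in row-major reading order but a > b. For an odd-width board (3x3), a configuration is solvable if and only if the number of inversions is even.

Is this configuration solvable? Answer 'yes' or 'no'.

Answer: no

Derivation:
Inversions (pairs i<j in row-major order where tile[i] > tile[j] > 0): 17
17 is odd, so the puzzle is not solvable.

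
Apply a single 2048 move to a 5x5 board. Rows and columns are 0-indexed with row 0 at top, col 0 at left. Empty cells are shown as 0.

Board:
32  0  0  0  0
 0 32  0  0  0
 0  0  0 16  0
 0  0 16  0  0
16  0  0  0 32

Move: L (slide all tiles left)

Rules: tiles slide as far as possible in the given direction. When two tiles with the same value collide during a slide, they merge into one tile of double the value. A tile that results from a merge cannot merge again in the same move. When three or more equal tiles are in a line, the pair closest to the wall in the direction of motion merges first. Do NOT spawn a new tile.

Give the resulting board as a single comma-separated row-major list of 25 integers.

Answer: 32, 0, 0, 0, 0, 32, 0, 0, 0, 0, 16, 0, 0, 0, 0, 16, 0, 0, 0, 0, 16, 32, 0, 0, 0

Derivation:
Slide left:
row 0: [32, 0, 0, 0, 0] -> [32, 0, 0, 0, 0]
row 1: [0, 32, 0, 0, 0] -> [32, 0, 0, 0, 0]
row 2: [0, 0, 0, 16, 0] -> [16, 0, 0, 0, 0]
row 3: [0, 0, 16, 0, 0] -> [16, 0, 0, 0, 0]
row 4: [16, 0, 0, 0, 32] -> [16, 32, 0, 0, 0]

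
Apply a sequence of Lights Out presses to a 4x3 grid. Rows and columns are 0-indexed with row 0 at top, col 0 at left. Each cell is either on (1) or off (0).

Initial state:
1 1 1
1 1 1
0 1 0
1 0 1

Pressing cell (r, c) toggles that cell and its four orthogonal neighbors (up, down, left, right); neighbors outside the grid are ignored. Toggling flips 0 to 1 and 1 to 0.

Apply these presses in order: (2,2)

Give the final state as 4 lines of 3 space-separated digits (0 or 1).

After press 1 at (2,2):
1 1 1
1 1 0
0 0 1
1 0 0

Answer: 1 1 1
1 1 0
0 0 1
1 0 0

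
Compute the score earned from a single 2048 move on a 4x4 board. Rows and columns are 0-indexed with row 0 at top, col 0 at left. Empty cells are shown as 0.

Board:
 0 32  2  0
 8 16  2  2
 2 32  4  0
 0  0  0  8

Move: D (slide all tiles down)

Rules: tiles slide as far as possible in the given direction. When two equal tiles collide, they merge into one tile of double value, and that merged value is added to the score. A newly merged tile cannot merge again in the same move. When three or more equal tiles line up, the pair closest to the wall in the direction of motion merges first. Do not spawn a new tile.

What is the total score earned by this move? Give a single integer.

Slide down:
col 0: [0, 8, 2, 0] -> [0, 0, 8, 2]  score +0 (running 0)
col 1: [32, 16, 32, 0] -> [0, 32, 16, 32]  score +0 (running 0)
col 2: [2, 2, 4, 0] -> [0, 0, 4, 4]  score +4 (running 4)
col 3: [0, 2, 0, 8] -> [0, 0, 2, 8]  score +0 (running 4)
Board after move:
 0  0  0  0
 0 32  0  0
 8 16  4  2
 2 32  4  8

Answer: 4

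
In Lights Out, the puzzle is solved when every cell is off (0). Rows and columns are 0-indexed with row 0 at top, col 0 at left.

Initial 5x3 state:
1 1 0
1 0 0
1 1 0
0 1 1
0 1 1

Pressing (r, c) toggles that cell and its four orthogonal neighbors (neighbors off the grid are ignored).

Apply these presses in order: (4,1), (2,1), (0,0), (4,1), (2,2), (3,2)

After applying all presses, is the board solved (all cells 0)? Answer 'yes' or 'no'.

Answer: no

Derivation:
After press 1 at (4,1):
1 1 0
1 0 0
1 1 0
0 0 1
1 0 0

After press 2 at (2,1):
1 1 0
1 1 0
0 0 1
0 1 1
1 0 0

After press 3 at (0,0):
0 0 0
0 1 0
0 0 1
0 1 1
1 0 0

After press 4 at (4,1):
0 0 0
0 1 0
0 0 1
0 0 1
0 1 1

After press 5 at (2,2):
0 0 0
0 1 1
0 1 0
0 0 0
0 1 1

After press 6 at (3,2):
0 0 0
0 1 1
0 1 1
0 1 1
0 1 0

Lights still on: 7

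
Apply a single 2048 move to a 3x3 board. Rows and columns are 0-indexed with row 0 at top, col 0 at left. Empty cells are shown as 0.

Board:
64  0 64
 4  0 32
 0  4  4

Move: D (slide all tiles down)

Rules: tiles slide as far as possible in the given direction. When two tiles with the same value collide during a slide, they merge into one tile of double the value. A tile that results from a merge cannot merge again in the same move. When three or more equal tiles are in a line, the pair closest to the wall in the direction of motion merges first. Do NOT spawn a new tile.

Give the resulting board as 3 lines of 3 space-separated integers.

Slide down:
col 0: [64, 4, 0] -> [0, 64, 4]
col 1: [0, 0, 4] -> [0, 0, 4]
col 2: [64, 32, 4] -> [64, 32, 4]

Answer:  0  0 64
64  0 32
 4  4  4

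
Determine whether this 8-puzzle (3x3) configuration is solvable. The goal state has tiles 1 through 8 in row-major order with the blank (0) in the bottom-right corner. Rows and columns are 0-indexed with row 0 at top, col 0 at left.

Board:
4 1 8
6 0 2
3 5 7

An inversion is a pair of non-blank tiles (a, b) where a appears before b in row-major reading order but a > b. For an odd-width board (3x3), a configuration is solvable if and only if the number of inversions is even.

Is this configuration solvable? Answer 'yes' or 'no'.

Inversions (pairs i<j in row-major order where tile[i] > tile[j] > 0): 11
11 is odd, so the puzzle is not solvable.

Answer: no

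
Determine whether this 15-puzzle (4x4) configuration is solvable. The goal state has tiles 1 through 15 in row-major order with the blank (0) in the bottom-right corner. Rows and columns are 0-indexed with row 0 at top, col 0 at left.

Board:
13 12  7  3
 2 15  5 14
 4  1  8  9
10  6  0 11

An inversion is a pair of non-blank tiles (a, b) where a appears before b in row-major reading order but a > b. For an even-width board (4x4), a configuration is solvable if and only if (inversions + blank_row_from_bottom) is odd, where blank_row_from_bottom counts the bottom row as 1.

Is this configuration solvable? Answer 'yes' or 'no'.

Answer: yes

Derivation:
Inversions: 54
Blank is in row 3 (0-indexed from top), which is row 1 counting from the bottom (bottom = 1).
54 + 1 = 55, which is odd, so the puzzle is solvable.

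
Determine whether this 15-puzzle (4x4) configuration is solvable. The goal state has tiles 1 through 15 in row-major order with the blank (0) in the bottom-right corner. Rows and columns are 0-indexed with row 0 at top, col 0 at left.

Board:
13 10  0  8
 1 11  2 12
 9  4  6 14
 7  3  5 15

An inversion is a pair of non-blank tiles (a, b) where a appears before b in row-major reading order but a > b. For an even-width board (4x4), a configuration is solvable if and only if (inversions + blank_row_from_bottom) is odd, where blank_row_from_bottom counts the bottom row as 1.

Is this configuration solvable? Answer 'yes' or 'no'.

Inversions: 54
Blank is in row 0 (0-indexed from top), which is row 4 counting from the bottom (bottom = 1).
54 + 4 = 58, which is even, so the puzzle is not solvable.

Answer: no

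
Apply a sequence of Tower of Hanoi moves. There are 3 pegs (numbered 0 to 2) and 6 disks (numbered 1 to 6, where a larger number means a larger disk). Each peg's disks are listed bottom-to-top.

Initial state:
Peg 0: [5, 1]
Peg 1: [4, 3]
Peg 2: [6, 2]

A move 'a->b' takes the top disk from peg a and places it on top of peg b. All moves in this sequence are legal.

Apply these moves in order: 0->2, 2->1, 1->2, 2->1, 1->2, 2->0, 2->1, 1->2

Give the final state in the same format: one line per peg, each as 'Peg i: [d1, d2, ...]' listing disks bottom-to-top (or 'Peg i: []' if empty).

After move 1 (0->2):
Peg 0: [5]
Peg 1: [4, 3]
Peg 2: [6, 2, 1]

After move 2 (2->1):
Peg 0: [5]
Peg 1: [4, 3, 1]
Peg 2: [6, 2]

After move 3 (1->2):
Peg 0: [5]
Peg 1: [4, 3]
Peg 2: [6, 2, 1]

After move 4 (2->1):
Peg 0: [5]
Peg 1: [4, 3, 1]
Peg 2: [6, 2]

After move 5 (1->2):
Peg 0: [5]
Peg 1: [4, 3]
Peg 2: [6, 2, 1]

After move 6 (2->0):
Peg 0: [5, 1]
Peg 1: [4, 3]
Peg 2: [6, 2]

After move 7 (2->1):
Peg 0: [5, 1]
Peg 1: [4, 3, 2]
Peg 2: [6]

After move 8 (1->2):
Peg 0: [5, 1]
Peg 1: [4, 3]
Peg 2: [6, 2]

Answer: Peg 0: [5, 1]
Peg 1: [4, 3]
Peg 2: [6, 2]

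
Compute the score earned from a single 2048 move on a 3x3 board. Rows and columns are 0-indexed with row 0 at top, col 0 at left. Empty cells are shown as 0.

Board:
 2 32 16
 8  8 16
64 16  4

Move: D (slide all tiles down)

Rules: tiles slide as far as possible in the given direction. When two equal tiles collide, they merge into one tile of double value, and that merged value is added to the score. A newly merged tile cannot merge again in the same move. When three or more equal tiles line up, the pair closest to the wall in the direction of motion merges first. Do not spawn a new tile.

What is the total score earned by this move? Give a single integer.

Answer: 32

Derivation:
Slide down:
col 0: [2, 8, 64] -> [2, 8, 64]  score +0 (running 0)
col 1: [32, 8, 16] -> [32, 8, 16]  score +0 (running 0)
col 2: [16, 16, 4] -> [0, 32, 4]  score +32 (running 32)
Board after move:
 2 32  0
 8  8 32
64 16  4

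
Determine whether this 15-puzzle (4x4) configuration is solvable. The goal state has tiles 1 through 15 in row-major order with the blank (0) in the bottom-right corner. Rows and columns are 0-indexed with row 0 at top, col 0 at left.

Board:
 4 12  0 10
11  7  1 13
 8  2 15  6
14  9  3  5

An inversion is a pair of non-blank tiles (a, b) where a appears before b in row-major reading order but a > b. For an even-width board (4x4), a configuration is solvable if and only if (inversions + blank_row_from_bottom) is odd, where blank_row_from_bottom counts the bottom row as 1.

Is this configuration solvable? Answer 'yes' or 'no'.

Answer: no

Derivation:
Inversions: 56
Blank is in row 0 (0-indexed from top), which is row 4 counting from the bottom (bottom = 1).
56 + 4 = 60, which is even, so the puzzle is not solvable.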